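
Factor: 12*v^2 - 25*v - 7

(3*v - 7)*(4*v + 1)

Need a pair with product 12·(-7) = -84 and sum -25: that's 3 and -28.
Split the middle term: 12*v^2 + 3*v - 28*v - 7 = 3*v*(4*v + 1) - 7*(4*v + 1).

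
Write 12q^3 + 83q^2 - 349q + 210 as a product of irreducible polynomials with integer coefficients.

(3q - 7)(4q - 3)(q + 10)

By the rational root theorem, q = 7/3 is a root, so (3q - 7) divides it; the quotient is 4q^2 + 37q - 30.
The remaining quadratic factors as (q + 10)(4q - 3).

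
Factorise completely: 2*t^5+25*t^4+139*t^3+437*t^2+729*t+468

(2*t+3)*(t+3)*(t+4)*(t^2+4*t+13)

By the rational root theorem, t = −3/2 is a root, so (2*t+3) is a factor; dividing leaves t^4+11*t^3+53*t^2+139*t+156.
Continuing, t = −4 is a root, so (t+4) is a factor; dividing leaves t^3+7*t^2+25*t+39.
Next, t = −3 is a root, giving the factor (t+3) and quotient t^2+4*t+13.
The quadratic t^2+4*t+13 has discriminant −36 < 0 and is irreducible over ℤ.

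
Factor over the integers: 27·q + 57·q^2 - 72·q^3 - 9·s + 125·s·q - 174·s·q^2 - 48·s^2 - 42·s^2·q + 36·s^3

Group: s·(36·s^2 + 66·s·q - 48·s + 24·q^2 - 19·q - 9) - 3·q·(36·s^2 + 66·s·q - 48·s + 24·q^2 - 19·q - 9); both groups contain (36·s^2 + 66·s·q - 48·s + 24·q^2 - 19·q - 9), so (s - 3·q) is a factor with cofactor 36·s^2 + 66·s·q - 48·s + 24·q^2 - 19·q - 9.
The cofactor groups again: 36·s^2 + 66·s·q - 48·s + 24·q^2 - 19·q - 9 = 6·s·(6·s + 8·q - 9) + (3·q + 1)·(6·s + 8·q - 9); both groups contain (6·s + 8·q - 9), giving (6·s + 3·q + 1)·(6·s + 8·q - 9).

(s - 3·q)·(6·s + 3·q + 1)·(6·s + 8·q - 9)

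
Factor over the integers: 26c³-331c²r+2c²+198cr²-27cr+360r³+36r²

(13c+10r+1)(2c-3r)(c-12r)

Group: 13c(2c²-27cr+36r²) + (10r+1)(2c²-27cr+36r²); both groups contain (2c²-27cr+36r²), so (13c+10r+1) is a factor with cofactor 2c²-27cr+36r².
The cofactor groups again: 2c²-27cr+36r² = c(2c-3r) - 12r(2c-3r); both groups contain (2c-3r), giving (c-12r)(2c-3r).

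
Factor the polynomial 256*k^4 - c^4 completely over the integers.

(4*k - c)*(4*k + c)*(16*k^2 + c^2)

Write as (16*k^2)² − (c^2)², then factor 16*k^2 - c^2 once more.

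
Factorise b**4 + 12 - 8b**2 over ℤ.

(b**2 - 2)(b**2 - 6)

Substitute u = b**2 to get a quadratic in u, then factor.
b**2 - 2 is irreducible over ℤ (2 is not a perfect square).
b**2 - 6 is irreducible over ℤ (6 is not a perfect square).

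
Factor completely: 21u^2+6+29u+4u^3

(4u+1)(u+2)(u+3)

Among the possible rational roots, u = -3 is a root, so (u+3) is a factor; dividing leaves 4u^2+9u+2.
The remaining quadratic factors as (u+2)(4u+1).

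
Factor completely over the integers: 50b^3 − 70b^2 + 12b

Pull out the common factor 2b, then factor the remaining trinomial.

2b(5b − 1)(5b − 6)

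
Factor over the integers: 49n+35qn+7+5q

Group as (35qn+5q) + (49n+7) = 5q(7n+1) + 7(7n+1).
Both groups share the factor (7n+1).

(5q+7)(7n+1)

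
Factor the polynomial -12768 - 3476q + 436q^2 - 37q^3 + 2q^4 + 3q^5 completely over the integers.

(3q + 8)(q + 7)(q - 6)(q^2 - 3q + 38)

Testing divisors of the constant over divisors of the leading coefficient, q = -7 is a root, giving the factor (q + 7) and quotient 3q^4 - 19q^3 + 96q^2 - 236q - 1824.
Continuing, q = -8/3 is a root, giving the factor (3q + 8) and quotient q^3 - 9q^2 + 56q - 228.
Then q = 6 is a root, so (q - 6) divides it; the quotient is q^2 - 3q + 38.
The quadratic q^2 - 3q + 38 has discriminant -143 < 0 and is irreducible over ℤ.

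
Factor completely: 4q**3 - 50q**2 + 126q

Pull out the common factor 2q, then factor the remaining trinomial.

2q(2q - 7)(q - 9)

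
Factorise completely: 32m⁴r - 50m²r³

Every term has a factor of 2m²r. Then 16m² - 25r² = (4m)² − (5r)².

2m²r(4m + 5r)(4m - 5r)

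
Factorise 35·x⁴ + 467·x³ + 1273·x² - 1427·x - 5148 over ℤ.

(5·x + 11)·(7·x - 13)·(x + 4)·(x + 9)

Among the possible rational roots, x = -9 is a root, so (x + 9) divides it; the quotient is 35·x³ + 152·x² - 95·x - 572.
Next, x = -4 is a root, giving the factor (x + 4) and quotient 35·x² + 12·x - 143.
The remaining quadratic factors as (5·x + 11)(7·x - 13).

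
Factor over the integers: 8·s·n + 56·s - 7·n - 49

Group as (8·s·n + 56·s) + (-7·n - 49) = 8·s·(n + 7) - 7·(n + 7).
Both groups share the factor (n + 7).

(8·s - 7)·(n + 7)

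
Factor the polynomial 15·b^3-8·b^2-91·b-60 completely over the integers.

(3·b+5)·(5·b+4)·(b-3)

By the rational root theorem, b = -4/5 is a root, so (5·b+4) divides it; the quotient is 3·b^2-4·b-15.
The remaining quadratic factors as (b-3)(3·b+5).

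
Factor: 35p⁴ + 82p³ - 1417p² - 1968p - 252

Trying the rational-root candidates, p = 6 is a root, so (p - 6) is a factor; dividing leaves 35p³ + 292p² + 335p + 42.
Continuing, p = -1/7 is a root, so (7p + 1) divides it; the quotient is 5p² + 41p + 42.
The remaining quadratic factors as (p + 7)(5p + 6).

(5p + 6)(7p + 1)(p + 7)(p - 6)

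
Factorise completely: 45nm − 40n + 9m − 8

(5n + 1)(9m − 8)

Group as (45nm − 40n) + (9m − 8) = 5n(9m − 8) + (9m − 8).
Both groups share the factor (9m − 8).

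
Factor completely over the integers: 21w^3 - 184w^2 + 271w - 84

Testing divisors of the constant over divisors of the leading coefficient, w = 7 is a root, so (w - 7) divides it; the quotient is 21w^2 - 37w + 12.
The remaining quadratic factors as (7w - 3)(3w - 4).

(3w - 4)(7w - 3)(w - 7)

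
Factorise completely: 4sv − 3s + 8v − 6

(4v − 3)(s + 2)

Group as (4sv − 3s) + (8v − 6) = s(4v − 3) + 2(4v − 3).
Both groups share the factor (4v − 3).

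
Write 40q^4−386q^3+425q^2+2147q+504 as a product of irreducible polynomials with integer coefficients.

(2q−9)(4q+1)(5q+8)(q−7)

By the rational root theorem, q = −8/5 is a root, so (5q+8) is a factor; dividing leaves 8q^3−90q^2+229q+63.
Then q = −1/4 is a root, giving the factor (4q+1) and quotient 2q^2−23q+63.
The remaining quadratic factors as (2q−9)(q−7).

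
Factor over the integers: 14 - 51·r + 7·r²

Need a pair with product 7·14 = 98 and sum -51: that's -49 and -2.
Split the middle term: 7·r² - 49·r - 2·r + 14 = 7·r·(r - 7) - 2·(r - 7).

(7·r - 2)·(r - 7)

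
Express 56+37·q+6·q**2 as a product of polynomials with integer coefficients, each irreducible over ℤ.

Need a pair with product 6·56 = 336 and sum 37: that's 16 and 21.
Split the middle term: 6·q**2+16·q + 21·q+56 = 2·q·(3·q+8) + 7·(3·q+8).

(2·q+7)·(3·q+8)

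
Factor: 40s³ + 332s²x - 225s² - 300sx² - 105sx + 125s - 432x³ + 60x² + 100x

Group: s(40s² - 28sx - 25s - 48x² - 20x) + (9x - 5)(40s² - 28sx - 25s - 48x² - 20x); both groups contain (40s² - 28sx - 25s - 48x² - 20x), so (s + 9x - 5) is a factor with cofactor 40s² - 28sx - 25s - 48x² - 20x.
The cofactor groups again: 40s² - 28sx - 25s - 48x² - 20x = 5s(8s - 12x - 5) + 4x(8s - 12x - 5); both groups contain (8s - 12x - 5), giving (5s + 4x)(8s - 12x - 5).

(5s + 4x)(8s - 12x - 5)(s + 9x - 5)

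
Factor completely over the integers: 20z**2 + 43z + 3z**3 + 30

(3z + 5)(z + 2)(z + 3)

Trying the rational-root candidates, z = −3 is a root, so (z + 3) divides it; the quotient is 3z**2 + 11z + 10.
The remaining quadratic factors as (z + 2)(3z + 5).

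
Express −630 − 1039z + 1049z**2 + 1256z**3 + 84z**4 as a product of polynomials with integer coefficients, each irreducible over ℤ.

(2z + 1)(6z − 5)(7z + 9)(z + 14)

By the rational root theorem, z = −14 is a root, so (z + 14) divides it; the quotient is 84z**3 + 80z**2 − 71z − 45.
Continuing, z = −1/2 is a root, so (2z + 1) divides it; the quotient is 42z**2 + 19z − 45.
The remaining quadratic factors as (6z − 5)(7z + 9).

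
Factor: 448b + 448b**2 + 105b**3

Pull out the common factor 7b, then factor the remaining trinomial.

7b(3b + 8)(5b + 8)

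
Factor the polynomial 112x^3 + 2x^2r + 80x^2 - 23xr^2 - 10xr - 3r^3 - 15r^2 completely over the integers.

(2x - r)(8x + 3r)(7x + r + 5)

Group: 8x(14x^2 - 5xr + 10x - r^2 - 5r) + 3r(14x^2 - 5xr + 10x - r^2 - 5r); both groups contain (14x^2 - 5xr + 10x - r^2 - 5r), so (8x + 3r) is a factor with cofactor 14x^2 - 5xr + 10x - r^2 - 5r.
The cofactor groups again: 14x^2 - 5xr + 10x - r^2 - 5r = 7x(2x - r) + (r + 5)(2x - r); both groups contain (2x - r), giving (7x + r + 5)(2x - r).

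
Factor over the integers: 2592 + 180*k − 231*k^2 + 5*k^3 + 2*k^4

(2*k − 9)*(k + 12)*(k + 3)*(k − 8)

By the rational root theorem, k = −12 is a root, so (k + 12) divides it; the quotient is 2*k^3 − 19*k^2 − 3*k + 216.
Then k = 8 is a root, giving the factor (k − 8) and quotient 2*k^2 − 3*k − 27.
The remaining quadratic factors as (2*k − 9)(k + 3).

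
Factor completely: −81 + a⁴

(a + 3)(a − 3)(a² + 9)

(a)⁴ − (3)⁴ = ((a)² − (3)²)((a)² + (3)²); the first factor splits again, the second (a² + 9) is irreducible.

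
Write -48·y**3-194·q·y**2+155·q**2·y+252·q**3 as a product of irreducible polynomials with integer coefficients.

(4·q-3·y)·(7·q+8·y)·(9·q+2·y)

Group: 4·q·(63·q**2+86·q·y+16·y**2) - 3·y·(63·q**2+86·q·y+16·y**2); both groups contain (63·q**2+86·q·y+16·y**2), so (4·q-3·y) is a factor with cofactor 63·q**2+86·q·y+16·y**2.
The cofactor groups again: 63·q**2+86·q·y+16·y**2 = 9·q·(7·q+8·y) + 2·y·(7·q+8·y); both groups contain (7·q+8·y), giving (9·q+2·y)·(7·q+8·y).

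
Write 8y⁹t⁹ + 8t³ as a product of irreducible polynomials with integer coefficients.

Every term has a factor of 8t³; factoring it out leaves y⁹t⁶ + 1.
Recognize a sum of cubes with the parts 1 and y³t².

8t³(y³t² + 1)(y⁶t⁴ - y³t² + 1)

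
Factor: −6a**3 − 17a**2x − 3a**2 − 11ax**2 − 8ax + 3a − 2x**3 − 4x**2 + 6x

Group: 2a(−3a**2 − 7ax − 3a − 2x**2 − 6x) + (x − 1)(−3a**2 − 7ax − 3a − 2x**2 − 6x); both groups contain (−3a**2 − 7ax − 3a − 2x**2 − 6x), so (2a + x − 1) is a factor with cofactor −3a**2 − 7ax − 3a − 2x**2 − 6x.
The cofactor groups again: −3a**2 − 7ax − 3a − 2x**2 − 6x = −a(3a + x + 3) − 2x(3a + x + 3); both groups contain (3a + x + 3), giving −(a + 2x)(3a + x + 3).

−(2a + x − 1)(3a + x + 3)(a + 2x)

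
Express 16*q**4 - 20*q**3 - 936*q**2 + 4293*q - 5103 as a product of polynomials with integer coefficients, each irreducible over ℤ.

Testing divisors of the constant over divisors of the leading coefficient, q = -9 is a root, giving the factor (q + 9) and quotient 16*q**3 - 164*q**2 + 540*q - 567.
Then q = 9/4 is a root, so (4*q - 9) is a factor; dividing leaves 4*q**2 - 32*q + 63.
The remaining quadratic factors as (2*q - 7)(2*q - 9).

(2*q - 7)*(2*q - 9)*(4*q - 9)*(q + 9)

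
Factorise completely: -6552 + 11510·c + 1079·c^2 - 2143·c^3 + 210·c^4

By the rational root theorem, c = 14/5 is a root, so (5·c - 14) divides it; the quotient is 42·c^3 - 311·c^2 - 655·c + 468.
Continuing, c = 9 is a root, so (c - 9) is a factor; dividing leaves 42·c^2 + 67·c - 52.
The remaining quadratic factors as (6·c + 13)(7·c - 4).

(5·c - 14)·(6·c + 13)·(7·c - 4)·(c - 9)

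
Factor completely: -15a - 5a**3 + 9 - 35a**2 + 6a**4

(2a + 3)(3a - 1)(a + 1)(a - 3)

Among the possible rational roots, a = -3/2 is a root, so (2a + 3) is a factor; dividing leaves 3a**3 - 7a**2 - 7a + 3.
Next, a = 3 is a root, so (a - 3) is a factor; dividing leaves 3a**2 + 2a - 1.
The remaining quadratic factors as (3a - 1)(a + 1).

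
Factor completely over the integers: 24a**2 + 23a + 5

Need a pair with product 24·5 = 120 and sum 23: that's 8 and 15.
Split the middle term: 24a**2 + 8a + 15a + 5 = 8a(3a + 1) + 5(3a + 1).

(3a + 1)(8a + 5)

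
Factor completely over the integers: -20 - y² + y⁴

(y² + 4)*(y² - 5)

Substitute u = y² to get a quadratic in u, then factor.
y² + 4 is irreducible over ℤ (sum of squares).
y² - 5 is irreducible over ℤ (5 is not a perfect square).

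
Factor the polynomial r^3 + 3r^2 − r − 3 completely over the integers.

Among the possible rational roots, r = 1 is a root, giving the factor (r − 1) and quotient r^2 + 4r + 3.
The remaining quadratic factors as (r + 1)(r + 3).

(r + 1)(r + 3)(r − 1)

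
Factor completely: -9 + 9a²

Pull out the common factor 9; a² - 1 is a difference of squares.

9(a + 1)(a - 1)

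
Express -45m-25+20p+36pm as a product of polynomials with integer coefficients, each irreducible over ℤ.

(4p-5)(9m+5)

Group as (36pm+20p) + (-45m-25) = 4p(9m+5) - 5(9m+5).
Both groups share the factor (9m+5).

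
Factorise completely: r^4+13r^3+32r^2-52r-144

By the rational root theorem, r = -2 is a root, so (r+2) divides it; the quotient is r^3+11r^2+10r-72.
Continuing, r = -4 is a root, so (r+4) is a factor; dividing leaves r^2+7r-18.
The remaining quadratic factors as (r-2)(r+9).

(r+2)(r+4)(r+9)(r-2)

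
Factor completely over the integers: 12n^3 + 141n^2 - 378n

3n(4n - 9)(n + 14)

Pull out the common factor 3n, then factor the remaining trinomial.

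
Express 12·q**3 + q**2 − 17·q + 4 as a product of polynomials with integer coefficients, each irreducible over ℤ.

Among the possible rational roots, q = −4/3 is a root, so (3·q + 4) is a factor; dividing leaves 4·q**2 − 5·q + 1.
The remaining quadratic factors as (q − 1)(4·q − 1).

(3·q + 4)·(4·q − 1)·(q − 1)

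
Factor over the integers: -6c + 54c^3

6c(3c + 1)(3c - 1)

Every term has a factor of 6c. Then 9c^2 - 1 = (3c)² − (1)².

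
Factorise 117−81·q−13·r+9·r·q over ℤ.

(9·q−13)·(r−9)

Group as (9·r·q−13·r) + (−81·q+117) = r·(9·q−13) − 9·(9·q−13).
Both groups share the factor (9·q−13).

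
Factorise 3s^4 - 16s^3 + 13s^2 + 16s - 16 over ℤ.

By the rational root theorem, s = -1 is a root, giving the factor (s + 1) and quotient 3s^3 - 19s^2 + 32s - 16.
Continuing, s = 4/3 is a root, so (3s - 4) divides it; the quotient is s^2 - 5s + 4.
The remaining quadratic factors as (s - 1)(s - 4).

(3s - 4)(s + 1)(s - 1)(s - 4)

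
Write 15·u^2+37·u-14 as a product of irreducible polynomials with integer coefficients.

(3·u-1)·(5·u+14)

Need a pair with product 15·(-14) = -210 and sum 37: that's 42 and -5.
Split the middle term: 15·u^2+42·u - 5·u-14 = 3·u·(5·u+14) - (5·u+14).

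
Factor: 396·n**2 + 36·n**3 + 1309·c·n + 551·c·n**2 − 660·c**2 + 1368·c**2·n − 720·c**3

−(12·c + n + 11)·(15·c + 4·n)·(4·c − 9·n)

Group: 15·c·(−48·c**2 + 104·c·n − 44·c + 9·n**2 + 99·n) + 4·n·(−48·c**2 + 104·c·n − 44·c + 9·n**2 + 99·n); both groups contain (−48·c**2 + 104·c·n − 44·c + 9·n**2 + 99·n), so (15·c + 4·n) is a factor with cofactor −48·c**2 + 104·c·n − 44·c + 9·n**2 + 99·n.
The cofactor groups again: −48·c**2 + 104·c·n − 44·c + 9·n**2 + 99·n = −4·c·(12·c + n + 11) + 9·n·(12·c + n + 11); both groups contain (12·c + n + 11), giving −(4·c − 9·n)·(12·c + n + 11).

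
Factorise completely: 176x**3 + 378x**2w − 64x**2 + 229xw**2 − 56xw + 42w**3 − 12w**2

(11x + 14w − 4)(8x + 3w)(2x + w)

Group: 11x(16x**2 + 14xw + 3w**2) + (14w − 4)(16x**2 + 14xw + 3w**2); both groups contain (16x**2 + 14xw + 3w**2), so (11x + 14w − 4) is a factor with cofactor 16x**2 + 14xw + 3w**2.
The cofactor groups again: 16x**2 + 14xw + 3w**2 = 2x(8x + 3w) + w(8x + 3w); both groups contain (8x + 3w), giving (2x + w)(8x + 3w).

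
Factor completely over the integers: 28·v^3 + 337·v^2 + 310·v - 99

Among the possible rational roots, v = 1/4 is a root, so (4·v - 1) is a factor; dividing leaves 7·v^2 + 86·v + 99.
The remaining quadratic factors as (v + 11)(7·v + 9).

(4·v - 1)·(7·v + 9)·(v + 11)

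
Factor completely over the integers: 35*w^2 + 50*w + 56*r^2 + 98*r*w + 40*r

Group: 14*r*(4*r + 5*w) + (7*w + 10)*(4*r + 5*w); both groups contain (4*r + 5*w).

(14*r + 7*w + 10)*(4*r + 5*w)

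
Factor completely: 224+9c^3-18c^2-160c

Among the possible rational roots, c = -4 is a root, so (c+4) divides it; the quotient is 9c^2-54c+56.
The remaining quadratic factors as (3c-4)(3c-14).

(3c-14)(3c-4)(c+4)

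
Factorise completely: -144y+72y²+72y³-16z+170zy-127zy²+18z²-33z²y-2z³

Group: 2z(-z²-17zy+8z-72y²+72y) + (-y-2)(-z²-17zy+8z-72y²+72y); both groups contain (-z²-17zy+8z-72y²+72y), so (2z-y-2) is a factor with cofactor -z²-17zy+8z-72y²+72y.
The cofactor groups again: -z²-17zy+8z-72y²+72y = -z(z+8y-8) - 9y(z+8y-8); both groups contain (z+8y-8), giving -(z+9y)(z+8y-8).

-(2z-y-2)(z+8y-8)(z+9y)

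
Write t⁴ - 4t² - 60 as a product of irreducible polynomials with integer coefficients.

(t² + 6)(t² - 10)

Substitute u = t² to get a quadratic in u, then factor.
t² + 6 is irreducible over ℤ (always positive, so no real roots).
t² - 10 is irreducible over ℤ (10 is not a perfect square).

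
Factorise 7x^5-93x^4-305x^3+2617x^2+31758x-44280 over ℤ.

Among the possible rational roots, x = 10 is a root, so (x-10) divides it; the quotient is 7x^4-23x^3-535x^2-2733x+4428.
Next, x = 12 is a root, giving the factor (x-12) and quotient 7x^3+61x^2+197x-369.
Then x = 9/7 is a root, so (7x-9) is a factor; dividing leaves x^2+10x+41.
The quadratic x^2+10x+41 has discriminant -64 < 0 and is irreducible over ℤ.

(7x-9)(x-10)(x-12)(x^2+10x+41)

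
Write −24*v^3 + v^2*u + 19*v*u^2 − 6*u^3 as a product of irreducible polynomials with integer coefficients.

Group: 3*v*(−8*v^2 − 5*v*u + 3*u^2) − 2*u*(−8*v^2 − 5*v*u + 3*u^2); both groups contain (−8*v^2 − 5*v*u + 3*u^2), so (3*v − 2*u) is a factor with cofactor −8*v^2 − 5*v*u + 3*u^2.
The cofactor groups again: −8*v^2 − 5*v*u + 3*u^2 = −v*(8*v − 3*u) − u*(8*v − 3*u); both groups contain (8*v − 3*u), giving −(v + u)*(8*v − 3*u).

−(3*v − 2*u)*(8*v − 3*u)*(v + u)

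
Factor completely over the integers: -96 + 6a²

6(a + 4)(a - 4)

Pull out the common factor 6; a² - 16 is a difference of squares.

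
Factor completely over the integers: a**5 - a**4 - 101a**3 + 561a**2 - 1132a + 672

(a + 12)(a - 1)(a - 7)(a**2 - 5a + 8)

By the rational root theorem, a = 7 is a root, so (a - 7) is a factor; dividing leaves a**4 + 6a**3 - 59a**2 + 148a - 96.
Continuing, a = 1 is a root, so (a - 1) divides it; the quotient is a**3 + 7a**2 - 52a + 96.
Then a = -12 is a root, so (a + 12) divides it; the quotient is a**2 - 5a + 8.
The quadratic a**2 - 5a + 8 has discriminant -7 < 0 and is irreducible over ℤ.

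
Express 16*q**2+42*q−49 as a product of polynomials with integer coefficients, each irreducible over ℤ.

Need a pair with product 16·(−49) = −784 and sum 42: that's −14 and 56.
Split the middle term: 16*q**2−14*q + 56*q−49 = 2*q*(8*q−7) + 7*(8*q−7).

(2*q+7)*(8*q−7)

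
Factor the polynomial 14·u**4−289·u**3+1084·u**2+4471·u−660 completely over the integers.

(2·u+5)·(7·u−1)·(u−11)·(u−12)

Among the possible rational roots, u = 1/7 is a root, so (7·u−1) divides it; the quotient is 2·u**3−41·u**2+149·u+660.
Then u = 12 is a root, so (u−12) divides it; the quotient is 2·u**2−17·u−55.
The remaining quadratic factors as (u−11)(2·u+5).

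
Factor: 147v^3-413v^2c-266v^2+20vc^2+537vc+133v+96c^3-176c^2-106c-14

Group: 7v(21v^2-68vc-17v+32c^2+16c+2) + (3c-7)(21v^2-68vc-17v+32c^2+16c+2); both groups contain (21v^2-68vc-17v+32c^2+16c+2), so (7v+3c-7) is a factor with cofactor 21v^2-68vc-17v+32c^2+16c+2.
The cofactor groups again: 21v^2-68vc-17v+32c^2+16c+2 = 7v(3v-8c-2) + (-4c-1)(3v-8c-2); both groups contain (3v-8c-2), giving (7v-4c-1)(3v-8c-2).

(7v-4c-1)(3v-8c-2)(7v+3c-7)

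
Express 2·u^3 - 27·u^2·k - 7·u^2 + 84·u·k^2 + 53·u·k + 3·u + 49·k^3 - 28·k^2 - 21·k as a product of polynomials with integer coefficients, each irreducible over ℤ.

Group: u·(2·u^2 - 13·u·k - u - 7·k^2 + 7·k) + (-7·k - 3)·(2·u^2 - 13·u·k - u - 7·k^2 + 7·k); both groups contain (2·u^2 - 13·u·k - u - 7·k^2 + 7·k), so (u - 7·k - 3) is a factor with cofactor 2·u^2 - 13·u·k - u - 7·k^2 + 7·k.
The cofactor groups again: 2·u^2 - 13·u·k - u - 7·k^2 + 7·k = u·(2·u + k - 1) - 7·k·(2·u + k - 1); both groups contain (2·u + k - 1), giving (u - 7·k)·(2·u + k - 1).

(u - 7·k)·(u - 7·k - 3)·(2·u + k - 1)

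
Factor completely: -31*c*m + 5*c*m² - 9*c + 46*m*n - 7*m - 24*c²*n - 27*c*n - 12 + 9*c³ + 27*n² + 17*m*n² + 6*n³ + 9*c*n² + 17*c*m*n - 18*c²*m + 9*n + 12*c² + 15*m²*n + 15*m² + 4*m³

(3*c + m + n + 4)*(3*c - 4*m - 3*n - 3)*(c - m - 2*n + 1)

Group: 3*c*(3*c² - 7*c*m - 9*c*n + 4*m² + 11*m*n - m + 6*n² + 3*n - 3) + (m + n + 4)*(3*c² - 7*c*m - 9*c*n + 4*m² + 11*m*n - m + 6*n² + 3*n - 3); both groups contain (3*c² - 7*c*m - 9*c*n + 4*m² + 11*m*n - m + 6*n² + 3*n - 3), so (3*c + m + n + 4) is a factor with cofactor 3*c² - 7*c*m - 9*c*n + 4*m² + 11*m*n - m + 6*n² + 3*n - 3.
The cofactor groups again: 3*c² - 7*c*m - 9*c*n + 4*m² + 11*m*n - m + 6*n² + 3*n - 3 = 3*c*(c - m - 2*n + 1) + (-4*m - 3*n - 3)*(c - m - 2*n + 1); both groups contain (c - m - 2*n + 1), giving (3*c - 4*m - 3*n - 3)*(c - m - 2*n + 1).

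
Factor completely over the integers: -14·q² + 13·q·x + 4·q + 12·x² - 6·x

-(2·q - 3·x)·(7·q + 4·x - 2)

Group: -2·q·(7·q + 4·x - 2) + 3·x·(7·q + 4·x - 2); both groups contain (7·q + 4·x - 2).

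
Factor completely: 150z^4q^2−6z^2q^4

Every term has a factor of 6z^2q^2. Then 25z^2−q^2 = (5z)² − (q)².

6q^2z^2(5z−q)(5z+q)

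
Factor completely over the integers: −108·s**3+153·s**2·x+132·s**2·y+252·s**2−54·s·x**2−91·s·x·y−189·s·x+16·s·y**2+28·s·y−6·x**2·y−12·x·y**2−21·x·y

Group: 3·s·(−36·s**2+27·s·x−4·s·y+3·x·y) + (−2·x−4·y−7)·(−36·s**2+27·s·x−4·s·y+3·x·y); both groups contain (−36·s**2+27·s·x−4·s·y+3·x·y), so (3·s−2·x−4·y−7) is a factor with cofactor −36·s**2+27·s·x−4·s·y+3·x·y.
The cofactor groups again: −36·s**2+27·s·x−4·s·y+3·x·y = −4·s·(9·s+y) + 3·x·(9·s+y); both groups contain (9·s+y), giving −(4·s−3·x)·(9·s+y).

−(3·s−2·x−4·y−7)·(4·s−3·x)·(9·s+y)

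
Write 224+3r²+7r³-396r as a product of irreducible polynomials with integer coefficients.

Among the possible rational roots, r = 7 is a root, giving the factor (r-7) and quotient 7r²+52r-32.
The remaining quadratic factors as (7r-4)(r+8).

(7r-4)(r+8)(r-7)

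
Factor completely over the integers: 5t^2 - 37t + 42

Need a pair with product 5·42 = 210 and sum -37: that's -7 and -30.
Split the middle term: 5t^2 - 7t - 30t + 42 = t(5t - 7) - 6(5t - 7).

(5t - 7)(t - 6)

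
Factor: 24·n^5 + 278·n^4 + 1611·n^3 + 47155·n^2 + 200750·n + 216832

(4·n + 11)·(6·n + 11)·(n + 14)·(n^2 - 7·n + 128)

Testing divisors of the constant over divisors of the leading coefficient, n = -11/4 is a root, giving the factor (4·n + 11) and quotient 6·n^4 + 53·n^3 + 257·n^2 + 11082·n + 19712.
Then n = -11/6 is a root, giving the factor (6·n + 11) and quotient n^3 + 7·n^2 + 30·n + 1792.
Next, n = -14 is a root, giving the factor (n + 14) and quotient n^2 - 7·n + 128.
The quadratic n^2 - 7·n + 128 has discriminant -463 < 0 and is irreducible over ℤ.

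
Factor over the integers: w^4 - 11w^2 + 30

(w^2 - 5)(w^2 - 6)

Substitute u = w^2 to get a quadratic in u, then factor.
w^2 - 5 is irreducible over ℤ (5 is not a perfect square).
w^2 - 6 is irreducible over ℤ (6 is not a perfect square).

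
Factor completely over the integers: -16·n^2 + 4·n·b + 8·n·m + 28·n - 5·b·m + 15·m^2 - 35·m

Group: -4·n·(4·n - b + 3·m - 7) + 5·m·(4·n - b + 3·m - 7); both groups contain (4·n - b + 3·m - 7).

-(4·n - 5·m)·(4·n - b + 3·m - 7)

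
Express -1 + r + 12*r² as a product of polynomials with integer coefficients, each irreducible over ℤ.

Need a pair with product 12·(-1) = -12 and sum 1: that's -3 and 4.
Split the middle term: 12*r² - 3*r + 4*r - 1 = 3*r*(4*r - 1) + (4*r - 1).

(3*r + 1)*(4*r - 1)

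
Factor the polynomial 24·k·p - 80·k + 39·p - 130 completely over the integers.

Group as (24·k·p - 80·k) + (39·p - 130) = 8·k·(3·p - 10) + 13·(3·p - 10).
Both groups share the factor (3·p - 10).

(3·p - 10)·(8·k + 13)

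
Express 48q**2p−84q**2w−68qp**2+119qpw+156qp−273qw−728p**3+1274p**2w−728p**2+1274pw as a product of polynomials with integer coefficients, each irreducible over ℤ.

(3q−14p)(4q+13p+13)(4p−7w)

Group: 3q(16qp−28qw+52p**2−91pw+52p−91w) − 14p(16qp−28qw+52p**2−91pw+52p−91w); both groups contain (16qp−28qw+52p**2−91pw+52p−91w), so (3q−14p) is a factor with cofactor 16qp−28qw+52p**2−91pw+52p−91w.
The cofactor groups again: 16qp−28qw+52p**2−91pw+52p−91w = 4p(4q+13p+13) − 7w(4q+13p+13); both groups contain (4q+13p+13), giving (4p−7w)(4q+13p+13).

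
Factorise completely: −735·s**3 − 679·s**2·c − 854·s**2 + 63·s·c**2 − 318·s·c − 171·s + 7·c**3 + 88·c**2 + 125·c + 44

−(7·s − c − 1)·(7·s + 7·c + 4)·(15·s + c + 11)

Group: 7·s·(−105·s**2 − 112·s·c − 137·s − 7·c**2 − 81·c − 44) + (−c − 1)·(−105·s**2 − 112·s·c − 137·s − 7·c**2 − 81·c − 44); both groups contain (−105·s**2 − 112·s·c − 137·s − 7·c**2 − 81·c − 44), so (7·s − c − 1) is a factor with cofactor −105·s**2 − 112·s·c − 137·s − 7·c**2 − 81·c − 44.
The cofactor groups again: −105·s**2 − 112·s·c − 137·s − 7·c**2 − 81·c − 44 = −15·s·(7·s + 7·c + 4) + (−c − 11)·(7·s + 7·c + 4); both groups contain (7·s + 7·c + 4), giving −(15·s + c + 11)·(7·s + 7·c + 4).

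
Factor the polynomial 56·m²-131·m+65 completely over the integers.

Need a pair with product 56·65 = 3640 and sum -131: that's -40 and -91.
Split the middle term: 56·m²-40·m - 91·m+65 = 8·m·(7·m-5) - 13·(7·m-5).

(7·m-5)·(8·m-13)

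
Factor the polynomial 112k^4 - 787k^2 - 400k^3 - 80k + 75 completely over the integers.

(4k + 5)(4k - 1)(7k + 3)(k - 5)

Among the possible rational roots, k = -3/7 is a root, giving the factor (7k + 3) and quotient 16k^3 - 64k^2 - 85k + 25.
Then k = 1/4 is a root, so (4k - 1) divides it; the quotient is 4k^2 - 15k - 25.
The remaining quadratic factors as (4k + 5)(k - 5).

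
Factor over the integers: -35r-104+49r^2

Need a pair with product 49·(-104) = -5096 and sum -35: that's 56 and -91.
Split the middle term: 49r^2+56r - 91r-104 = 7r(7r+8) - 13(7r+8).

(7r+8)(7r-13)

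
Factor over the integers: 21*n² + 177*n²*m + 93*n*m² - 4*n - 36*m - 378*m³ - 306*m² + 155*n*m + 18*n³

(6*n - 7*m - 1)*(3*n + 6*m + 4)*(n + 9*m)

Group: 3*n*(6*n² + 47*n*m - n - 63*m² - 9*m) + (6*m + 4)*(6*n² + 47*n*m - n - 63*m² - 9*m); both groups contain (6*n² + 47*n*m - n - 63*m² - 9*m), so (3*n + 6*m + 4) is a factor with cofactor 6*n² + 47*n*m - n - 63*m² - 9*m.
The cofactor groups again: 6*n² + 47*n*m - n - 63*m² - 9*m = 6*n*(n + 9*m) + (-7*m - 1)*(n + 9*m); both groups contain (n + 9*m), giving (6*n - 7*m - 1)*(n + 9*m).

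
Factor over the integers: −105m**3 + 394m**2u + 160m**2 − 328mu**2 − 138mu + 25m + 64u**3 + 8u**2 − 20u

Group: 3m(−35m**2 + 38mu − 5m − 8u**2 + 4u) + (−8u − 5)(−35m**2 + 38mu − 5m − 8u**2 + 4u); both groups contain (−35m**2 + 38mu − 5m − 8u**2 + 4u), so (3m − 8u − 5) is a factor with cofactor −35m**2 + 38mu − 5m − 8u**2 + 4u.
The cofactor groups again: −35m**2 + 38mu − 5m − 8u**2 + 4u = −5m(7m − 2u + 1) + 4u(7m − 2u + 1); both groups contain (7m − 2u + 1), giving −(5m − 4u)(7m − 2u + 1).

−(3m − 8u − 5)(5m − 4u)(7m − 2u + 1)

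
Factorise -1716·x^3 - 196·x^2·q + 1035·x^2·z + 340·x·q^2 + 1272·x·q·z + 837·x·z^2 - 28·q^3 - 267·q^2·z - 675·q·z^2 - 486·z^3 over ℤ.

-(12·x - 4·q - 9·z)·(11·x - q - 6·z)·(13·x + 7·q + 9·z)

Group: 11·x·(-156·x^2 - 32·x·q + 9·x·z + 28·q^2 + 99·q·z + 81·z^2) + (-q - 6·z)·(-156·x^2 - 32·x·q + 9·x·z + 28·q^2 + 99·q·z + 81·z^2); both groups contain (-156·x^2 - 32·x·q + 9·x·z + 28·q^2 + 99·q·z + 81·z^2), so (11·x - q - 6·z) is a factor with cofactor -156·x^2 - 32·x·q + 9·x·z + 28·q^2 + 99·q·z + 81·z^2.
The cofactor groups again: -156·x^2 - 32·x·q + 9·x·z + 28·q^2 + 99·q·z + 81·z^2 = -13·x·(12·x - 4·q - 9·z) + (-7·q - 9·z)·(12·x - 4·q - 9·z); both groups contain (12·x - 4·q - 9·z), giving -(13·x + 7·q + 9·z)·(12·x - 4·q - 9·z).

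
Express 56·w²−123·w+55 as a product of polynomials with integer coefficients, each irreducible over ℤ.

(7·w−11)·(8·w−5)

Need a pair with product 56·55 = 3080 and sum −123: that's −88 and −35.
Split the middle term: 56·w²−88·w − 35·w+55 = 8·w·(7·w−11) − 5·(7·w−11).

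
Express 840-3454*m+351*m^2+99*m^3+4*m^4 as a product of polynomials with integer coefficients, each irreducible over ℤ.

(4*m-1)*(m+14)*(m+15)*(m-4)

Among the possible rational roots, m = -15 is a root, so (m+15) is a factor; dividing leaves 4*m^3+39*m^2-234*m+56.
Next, m = 1/4 is a root, so (4*m-1) divides it; the quotient is m^2+10*m-56.
The remaining quadratic factors as (m+14)(m-4).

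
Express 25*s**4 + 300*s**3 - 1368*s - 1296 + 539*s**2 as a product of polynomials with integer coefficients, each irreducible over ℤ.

By the rational root theorem, s = -4 is a root, giving the factor (s + 4) and quotient 25*s**3 + 200*s**2 - 261*s - 324.
Continuing, s = 9/5 is a root, giving the factor (5*s - 9) and quotient 5*s**2 + 49*s + 36.
The remaining quadratic factors as (5*s + 4)(s + 9).

(5*s + 4)*(5*s - 9)*(s + 4)*(s + 9)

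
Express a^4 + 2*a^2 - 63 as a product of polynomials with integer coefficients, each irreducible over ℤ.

Substitute u = a^2 to get a quadratic in u, then factor.
a^2 + 9 is irreducible over ℤ (sum of squares).
a^2 - 7 is irreducible over ℤ (7 is not a perfect square).

(a^2 + 9)*(a^2 - 7)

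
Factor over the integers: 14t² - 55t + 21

(2t - 7)(7t - 3)

Need a pair with product 14·21 = 294 and sum -55: that's -49 and -6.
Split the middle term: 14t² - 49t - 6t + 21 = 7t(2t - 7) - 3(2t - 7).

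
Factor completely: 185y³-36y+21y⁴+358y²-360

(3y+5)(7y-6)(y+2)(y+6)

Trying the rational-root candidates, y = -5/3 is a root, giving the factor (3y+5) and quotient 7y³+50y²+36y-72.
Continuing, y = -2 is a root, giving the factor (y+2) and quotient 7y²+36y-36.
The remaining quadratic factors as (7y-6)(y+6).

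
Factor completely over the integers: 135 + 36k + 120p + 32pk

Group as (32pk + 120p) + (36k + 135) = 8p(4k + 15) + 9(4k + 15).
Both groups share the factor (4k + 15).

(4k + 15)(8p + 9)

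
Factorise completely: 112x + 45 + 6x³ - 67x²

Testing divisors of the constant over divisors of the leading coefficient, x = 9 is a root, so (x - 9) is a factor; dividing leaves 6x² - 13x - 5.
The remaining quadratic factors as (2x - 5)(3x + 1).

(2x - 5)(3x + 1)(x - 9)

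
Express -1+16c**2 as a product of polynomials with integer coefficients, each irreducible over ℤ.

(4c+1)(4c-1)

Need a pair with product 16·(-1) = -16 and sum 0: that's -4 and 4.
Split the middle term: 16c**2-4c + 4c-1 = 4c(4c-1) + (4c-1).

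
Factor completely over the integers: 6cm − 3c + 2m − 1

Group as (6cm − 3c) + (2m − 1) = 3c(2m − 1) + (2m − 1).
Both groups share the factor (2m − 1).

(2m − 1)(3c + 1)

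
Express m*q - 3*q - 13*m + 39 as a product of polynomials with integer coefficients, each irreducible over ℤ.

(m - 3)*(q - 13)

Group as (m*q - 13*m) + (-3*q + 39) = m*(q - 13) - 3*(q - 13).
Both groups share the factor (q - 13).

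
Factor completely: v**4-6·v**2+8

Substitute u = v**2 to get a quadratic in u, then factor.
v**2-4 is a difference of squares.
v**2-2 is irreducible over ℤ (2 is not a perfect square).

(v+2)·(v-2)·(v**2-2)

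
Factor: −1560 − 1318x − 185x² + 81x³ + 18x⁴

(3x + 10)(6x + 13)(x + 3)(x − 4)

Trying the rational-root candidates, x = −3 is a root, so (x + 3) divides it; the quotient is 18x³ + 27x² − 266x − 520.
Continuing, x = −10/3 is a root, giving the factor (3x + 10) and quotient 6x² − 11x − 52.
The remaining quadratic factors as (6x + 13)(x − 4).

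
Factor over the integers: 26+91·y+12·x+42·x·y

(6·x+13)·(7·y+2)

Group as (42·x·y+12·x) + (91·y+26) = 6·x·(7·y+2) + 13·(7·y+2).
Both groups share the factor (7·y+2).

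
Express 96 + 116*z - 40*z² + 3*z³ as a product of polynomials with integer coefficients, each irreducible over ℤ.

(3*z + 2)*(z - 6)*(z - 8)

By the rational root theorem, z = 6 is a root, giving the factor (z - 6) and quotient 3*z² - 22*z - 16.
The remaining quadratic factors as (z - 8)(3*z + 2).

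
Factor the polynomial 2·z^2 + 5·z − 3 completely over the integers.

Need a pair with product 2·(−3) = −6 and sum 5: that's 6 and −1.
Split the middle term: 2·z^2 + 6·z − z − 3 = 2·z·(z + 3) − (z + 3).

(2·z − 1)·(z + 3)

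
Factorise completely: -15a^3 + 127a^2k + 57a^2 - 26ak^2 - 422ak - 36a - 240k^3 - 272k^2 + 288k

-(3a - 5k - 9)(5a + 6k - 4)(a - 8k)

Group: 3a(-5a^2 + 34ak + 4a + 48k^2 - 32k) + (-5k - 9)(-5a^2 + 34ak + 4a + 48k^2 - 32k); both groups contain (-5a^2 + 34ak + 4a + 48k^2 - 32k), so (3a - 5k - 9) is a factor with cofactor -5a^2 + 34ak + 4a + 48k^2 - 32k.
The cofactor groups again: -5a^2 + 34ak + 4a + 48k^2 - 32k = -5a(a - 8k) + (-6k + 4)(a - 8k); both groups contain (a - 8k), giving -(5a + 6k - 4)(a - 8k).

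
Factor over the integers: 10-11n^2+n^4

(n+1)(n-1)(n^2-10)

Substitute u = n^2 to get a quadratic in u, then factor.
n^2-1 is a difference of squares.
n^2-10 is irreducible over ℤ (10 is not a perfect square).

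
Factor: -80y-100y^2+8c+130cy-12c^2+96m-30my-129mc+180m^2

Group: 12m(15m-12c+10y+8) + (c-10y)(15m-12c+10y+8); both groups contain (15m-12c+10y+8).

(15m-12c+10y+8)(12m+c-10y)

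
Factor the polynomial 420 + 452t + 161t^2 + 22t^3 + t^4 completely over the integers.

By the rational root theorem, t = -10 is a root, giving the factor (t + 10) and quotient t^3 + 12t^2 + 41t + 42.
Next, t = -2 is a root, giving the factor (t + 2) and quotient t^2 + 10t + 21.
The remaining quadratic factors as (t + 3)(t + 7).

(t + 10)(t + 2)(t + 3)(t + 7)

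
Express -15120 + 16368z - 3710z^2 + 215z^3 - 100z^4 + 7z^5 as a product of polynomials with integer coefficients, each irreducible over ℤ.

(7z - 9)(z - 14)(z - 3)(z^2 + 4z + 40)

Testing divisors of the constant over divisors of the leading coefficient, z = 9/7 is a root, giving the factor (7z - 9) and quotient z^4 - 13z^3 + 14z^2 - 512z + 1680.
Continuing, z = 3 is a root, so (z - 3) divides it; the quotient is z^3 - 10z^2 - 16z - 560.
Next, z = 14 is a root, so (z - 14) is a factor; dividing leaves z^2 + 4z + 40.
The quadratic z^2 + 4z + 40 has discriminant -144 < 0 and is irreducible over ℤ.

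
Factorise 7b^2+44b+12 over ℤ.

Need a pair with product 7·12 = 84 and sum 44: that's 42 and 2.
Split the middle term: 7b^2+42b + 2b+12 = 7b(b+6) + 2(b+6).

(7b+2)(b+6)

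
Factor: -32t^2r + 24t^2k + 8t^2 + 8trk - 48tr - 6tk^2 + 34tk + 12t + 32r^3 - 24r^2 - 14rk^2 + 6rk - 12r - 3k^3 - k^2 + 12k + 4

-(4r - 3k - 1)(2t - 2r - k + 2)(4t + 4r + k + 2)

Group: 2t(-16tr + 12tk + 4t - 16r^2 + 8rk - 4r + 3k^2 + 7k + 2) + (-2r - k + 2)(-16tr + 12tk + 4t - 16r^2 + 8rk - 4r + 3k^2 + 7k + 2); both groups contain (-16tr + 12tk + 4t - 16r^2 + 8rk - 4r + 3k^2 + 7k + 2), so (2t - 2r - k + 2) is a factor with cofactor -16tr + 12tk + 4t - 16r^2 + 8rk - 4r + 3k^2 + 7k + 2.
The cofactor groups again: -16tr + 12tk + 4t - 16r^2 + 8rk - 4r + 3k^2 + 7k + 2 = -4r(4t + 4r + k + 2) + (3k + 1)(4t + 4r + k + 2); both groups contain (4t + 4r + k + 2), giving -(4r - 3k - 1)(4t + 4r + k + 2).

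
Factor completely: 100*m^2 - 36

4*(5*m + 3)*(5*m - 3)

Factor out 4, leaving 25*m^2 - 9, which is a difference of two squares.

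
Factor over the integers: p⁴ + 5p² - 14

Substitute u = p² to get a quadratic in u, then factor.
p² + 7 is irreducible over ℤ (always positive, so no real roots).
p² - 2 is irreducible over ℤ (2 is not a perfect square).

(p² + 7)(p² - 2)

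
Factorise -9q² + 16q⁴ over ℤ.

q²(4q + 3)(4q - 3)

Factor out q² first: what remains is 16q² - 9.
Recognize a difference of squares with the parts 4q and 3.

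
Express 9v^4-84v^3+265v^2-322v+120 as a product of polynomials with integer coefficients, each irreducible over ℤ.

Among the possible rational roots, v = 5/3 is a root, so (3v-5) is a factor; dividing leaves 3v^3-23v^2+50v-24.
Next, v = 4 is a root, so (v-4) divides it; the quotient is 3v^2-11v+6.
The remaining quadratic factors as (v-3)(3v-2).

(3v-2)(3v-5)(v-3)(v-4)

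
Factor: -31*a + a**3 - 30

(a + 1)*(a + 5)*(a - 6)

Testing divisors of the constant over divisors of the leading coefficient, a = 6 is a root, so (a - 6) is a factor; dividing leaves a**2 + 6*a + 5.
The remaining quadratic factors as (a + 1)(a + 5).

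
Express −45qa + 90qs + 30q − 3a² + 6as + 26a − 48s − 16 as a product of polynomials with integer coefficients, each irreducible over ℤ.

Group: −15q(3a − 6s − 2) + (−a + 8)(3a − 6s − 2); both groups contain (3a − 6s − 2).

−(3a − 6s − 2)(15q + a − 8)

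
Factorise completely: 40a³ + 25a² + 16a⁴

a²(4a + 5)²

Every term has a factor of a²; factoring it out leaves 16a² + 40a + 25.
Recognize a perfect-square trinomial with the parts 5 and 4a.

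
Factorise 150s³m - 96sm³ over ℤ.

Factor out 6sm, leaving 25s² - 16m², which is a difference of two squares.

6ms(5s - 4m)(5s + 4m)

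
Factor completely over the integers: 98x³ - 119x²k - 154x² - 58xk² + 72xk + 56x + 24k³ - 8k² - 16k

Group: 2x(49x² + 14xk - 28x - 8k² + 8k) + (-3k - 2)(49x² + 14xk - 28x - 8k² + 8k); both groups contain (49x² + 14xk - 28x - 8k² + 8k), so (2x - 3k - 2) is a factor with cofactor 49x² + 14xk - 28x - 8k² + 8k.
The cofactor groups again: 49x² + 14xk - 28x - 8k² + 8k = 7x(7x - 2k) + (4k - 4)(7x - 2k); both groups contain (7x - 2k), giving (7x + 4k - 4)(7x - 2k).

(7x - 2k)(2x - 3k - 2)(7x + 4k - 4)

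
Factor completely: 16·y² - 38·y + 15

(2·y - 1)·(8·y - 15)

Need a pair with product 16·15 = 240 and sum -38: that's -8 and -30.
Split the middle term: 16·y² - 8·y - 30·y + 15 = 8·y·(2·y - 1) - 15·(2·y - 1).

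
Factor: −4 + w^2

Two integers with product −4 and sum 0 are −2 and 2.

(w + 2)*(w − 2)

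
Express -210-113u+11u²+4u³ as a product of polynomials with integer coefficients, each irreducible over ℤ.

Testing divisors of the constant over divisors of the leading coefficient, u = -6 is a root, giving the factor (u+6) and quotient 4u²-13u-35.
The remaining quadratic factors as (u-5)(4u+7).

(4u+7)(u+6)(u-5)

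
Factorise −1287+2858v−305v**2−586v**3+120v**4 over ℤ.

(2v−1)(3v−13)(4v−9)(5v+11)

Testing divisors of the constant over divisors of the leading coefficient, v = 13/3 is a root, giving the factor (3v−13) and quotient 40v**3−22v**2−197v+99.
Then v = −11/5 is a root, giving the factor (5v+11) and quotient 8v**2−22v+9.
The remaining quadratic factors as (4v−9)(2v−1).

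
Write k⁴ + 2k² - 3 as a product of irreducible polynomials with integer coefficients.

Substitute u = k² to get a quadratic in u, then factor.
k² + 3 is irreducible over ℤ (always positive, so no real roots).
k² - 1 is a difference of squares.

(k + 1)(k - 1)(k² + 3)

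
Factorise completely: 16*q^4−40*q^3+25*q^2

Pull out the common factor q^2, leaving 16*q^2−40*q+25.
Recognize a perfect-square trinomial with the parts 5 and 4*q.

q^2*(4*q−5)^2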